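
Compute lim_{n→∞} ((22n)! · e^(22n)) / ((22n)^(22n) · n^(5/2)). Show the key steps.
lim = 0

Stirling: (22n)! ~ sqrt(2π·22n) · (22n/e)^(22n). Hence
  (22n)! · e^(22n) / (22n)^(22n) ~ sqrt(2π·22n).
Dividing by n^(5/2): sqrt(2π·22n) / n^(5/2) = sqrt(2π·22) · n^((1−5)/2), so the expression behaves like sqrt(2π·22) · n^((1−5)/2) → 0.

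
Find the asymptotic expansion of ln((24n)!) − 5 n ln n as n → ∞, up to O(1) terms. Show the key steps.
ln((24n)!) − 5 n ln n = 19 n ln n + 24(ln 24 − 1) n + (1/2) ln(2π·24n) + O(1/n)

Stirling: ln((24n)!) = 24n ln(24n) − 24n + (1/2) ln(2π·24n) + O(1/n).
Expand 24n ln(24n) = 24n (ln n + ln 24) = 24n ln n + 24n ln 24.
Subtract 5n ln n: leading term is (24 − 5) n ln n = 19 n ln n. The next term is 24n ln 24 − 24n = 24(ln 24 − 1) n. Then the (1/2) ln(2π·24n) correction.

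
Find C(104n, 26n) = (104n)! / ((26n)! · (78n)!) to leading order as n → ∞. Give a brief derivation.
C(104n, 26n) ~ (256/27)^(26n) · sqrt(2/(3π·26n))

Write N = 26n. Apply Stirling to each factorial:
  (4N)! ~ sqrt(2π·4N) · (4N/e)^(4N),
  N! ~ sqrt(2π N) · (N/e)^N,
  (3N)! ~ sqrt(2π·3N) · (3N/e)^(3N).
The exponential factors combine to (4N)^(4N) / (N^N · (3N)^(3N)) = 4^(4N)/3^(3N) = (4^4/3^3)^N = (256/27)^N.
The square-root prefactors combine to sqrt(2π·4N) / (sqrt(2π N)·sqrt(2π·3N)) = sqrt(4 / (2π·3·N)) = sqrt(2/(3π·26n)).
Substituting N = 26n: C(104n, 26n) ~ (256/27)^(26n) · sqrt(2/(3π·26n)).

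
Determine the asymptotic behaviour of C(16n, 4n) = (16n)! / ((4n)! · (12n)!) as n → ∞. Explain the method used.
C(16n, 4n) ~ (256/27)^(4n) · sqrt(2/(3π·4n))

Write N = 4n. Apply Stirling to each factorial:
  (4N)! ~ sqrt(2π·4N) · (4N/e)^(4N),
  N! ~ sqrt(2π N) · (N/e)^N,
  (3N)! ~ sqrt(2π·3N) · (3N/e)^(3N).
The exponential factors combine to (4N)^(4N) / (N^N · (3N)^(3N)) = 4^(4N)/3^(3N) = (4^4/3^3)^N = (256/27)^N.
The square-root prefactors combine to sqrt(2π·4N) / (sqrt(2π N)·sqrt(2π·3N)) = sqrt(4 / (2π·3·N)) = sqrt(2/(3π·4n)).
Substituting N = 4n: C(16n, 4n) ~ (256/27)^(4n) · sqrt(2/(3π·4n)).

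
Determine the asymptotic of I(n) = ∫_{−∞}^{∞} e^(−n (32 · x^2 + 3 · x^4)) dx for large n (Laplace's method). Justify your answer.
I(n) ~ sqrt(π/(32n))

φ(x) = 32 · x^2 + 3 · x^4 has its unique global minimum at x* = 0 (since φ'(x) = 64x + 12x^3 = 0 only at x = 0 for real x with both coefficients positive, and φ → ∞ as |x| → ∞). At x* = 0, φ(0) = 0 and φ''(0) = 64. Laplace's method then gives
  I(n) ~ sqrt(2π / (n · φ''(0))) · e^(−n φ(0)) = sqrt(2π / (64n)) = sqrt(π/(32n)).
The 3 · x^4 term contributes only at subleading order (an O(1/n) relative correction).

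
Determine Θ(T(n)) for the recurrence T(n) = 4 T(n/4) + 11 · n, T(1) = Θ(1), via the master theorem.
T(n) = Θ(n log n)

log_4 4 = 1, and f(n) = 11 · n = Θ(n^(log_4 4)). This is Case 2 of the master theorem: T(n) = Θ(f(n) · log n) = Θ(n log n).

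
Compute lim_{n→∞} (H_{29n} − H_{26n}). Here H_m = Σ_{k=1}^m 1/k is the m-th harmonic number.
lim = ln(29/26)

Euler-Maclaurin gives H_m = ln m + γ + 1/(2m) + O(1/m^2). The γ and O(1/m) terms cancel in the difference:
  H_{29n} − H_{26n} = ln(29n) − ln(26n) + O(1/n) = ln(29/26) + O(1/n).
Hence the limit is ln(29/26).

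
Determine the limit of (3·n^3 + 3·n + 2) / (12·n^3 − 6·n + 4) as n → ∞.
lim = 3/12 = 1/4

For large n the leading n^3 terms dominate both numerator and denominator. Dividing top and bottom by n^3, every other term tends to 0, leaving 3/12 = 1/4.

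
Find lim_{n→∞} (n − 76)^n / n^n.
lim = e^(−76)

Rewrite as (1 − 76/n)^(n). By the standard limit (1 + x/n)^n → e^x, we have (1 − 76/n)^n → e^(−76), and raising to the 1st power gives e^(−76).
More precisely, ln[(1 − 76/n)^(n)] = n · ln(1 − 76/n) = n · (-76/n + O(1/n^2)) = -76 + O(1/n) → -76.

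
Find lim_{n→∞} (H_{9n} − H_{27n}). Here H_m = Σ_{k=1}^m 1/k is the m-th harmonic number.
lim = ln(9/27) = −ln 3

Euler-Maclaurin gives H_m = ln m + γ + 1/(2m) + O(1/m^2). The γ and O(1/m) terms cancel in the difference:
  H_{9n} − H_{27n} = ln(9n) − ln(27n) + O(1/n) = ln(9/27) + O(1/n).
Hence the limit is ln(9/27) = −ln 3.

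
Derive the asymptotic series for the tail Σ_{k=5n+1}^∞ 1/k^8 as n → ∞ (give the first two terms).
Σ_{k>5n} 1/k^8 = 1/(7 · (5n)^7) − 1/(2 · (5n)^8) + O(1/(5n)^9)

Compare to the integral: ∫_{5n}^∞ x^(−8) dx = [−x^(−7)/7]_{5n}^∞ = 1/((8−1)·(5n)^7). The Euler-Maclaurin correction adds −f(5n)/2 = −1/(2·(5n)^8). Euler-Maclaurin then gives
  Σ_{k>5n} 1/k^8 = ∫_{5n}^∞ dx/x^8 − 1/(2·(5n)^8) + O(1/(5n)^9).
(Equivalently this is ζ(8) − Σ_{k≤5n} 1/k^8.)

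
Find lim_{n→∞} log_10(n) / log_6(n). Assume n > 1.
lim = ln(6) / ln(10) = log_10(6)

Change of base: log_10(n) = ln n / ln 10 and log_6(n) = ln n / ln 6. The ratio is (ln n / ln 10) · (ln 6 / ln n) = ln 6 / ln 10, a constant independent of n. So the limit is ln 6 / ln 10 = log_10(6).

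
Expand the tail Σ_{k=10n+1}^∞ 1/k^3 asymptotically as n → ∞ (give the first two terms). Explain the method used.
Σ_{k>10n} 1/k^3 = 1/(2 · (10n)^2) − 1/(2 · (10n)^3) + O(1/(10n)^4)

Compare to the integral: ∫_{10n}^∞ x^(−3) dx = [−x^(−2)/2]_{10n}^∞ = 1/((3−1)·(10n)^2). The Euler-Maclaurin correction adds −f(10n)/2 = −1/(2·(10n)^3). Euler-Maclaurin then gives
  Σ_{k>10n} 1/k^3 = ∫_{10n}^∞ dx/x^3 − 1/(2·(10n)^3) + O(1/(10n)^4).
(Equivalently this is ζ(3) − Σ_{k≤10n} 1/k^3.)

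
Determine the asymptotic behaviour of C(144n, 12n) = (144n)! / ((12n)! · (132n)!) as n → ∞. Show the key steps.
C(144n, 12n) ~ (8916100448256/285311670611)^(12n) · sqrt(6/(11π·12n))

Write N = 12n. Apply Stirling to each factorial:
  (12N)! ~ sqrt(2π·12N) · (12N/e)^(12N),
  N! ~ sqrt(2π N) · (N/e)^N,
  (11N)! ~ sqrt(2π·11N) · (11N/e)^(11N).
The exponential factors combine to (12N)^(12N) / (N^N · (11N)^(11N)) = 12^(12N)/11^(11N) = (12^12/11^11)^N = (8916100448256/285311670611)^N.
The square-root prefactors combine to sqrt(2π·12N) / (sqrt(2π N)·sqrt(2π·11N)) = sqrt(12 / (2π·11·N)) = sqrt(6/(11π·12n)).
Substituting N = 12n: C(144n, 12n) ~ (8916100448256/285311670611)^(12n) · sqrt(6/(11π·12n)).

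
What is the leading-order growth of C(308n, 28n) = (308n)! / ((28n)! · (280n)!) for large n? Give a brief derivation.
C(308n, 28n) ~ (285311670611/10000000000)^(28n) · sqrt(11/(20π·28n))

Write N = 28n. Apply Stirling to each factorial:
  (11N)! ~ sqrt(2π·11N) · (11N/e)^(11N),
  N! ~ sqrt(2π N) · (N/e)^N,
  (10N)! ~ sqrt(2π·10N) · (10N/e)^(10N).
The exponential factors combine to (11N)^(11N) / (N^N · (10N)^(10N)) = 11^(11N)/10^(10N) = (11^11/10^10)^N = (285311670611/10000000000)^N.
The square-root prefactors combine to sqrt(2π·11N) / (sqrt(2π N)·sqrt(2π·10N)) = sqrt(11 / (2π·10·N)) = sqrt(11/(20π·28n)).
Substituting N = 28n: C(308n, 28n) ~ (285311670611/10000000000)^(28n) · sqrt(11/(20π·28n)).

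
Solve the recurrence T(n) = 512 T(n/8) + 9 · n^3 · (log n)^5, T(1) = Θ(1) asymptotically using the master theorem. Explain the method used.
T(n) = Θ(n^3 · (log n)^6)

Here log_8 512 = 3 and f(n) = 9 · n^3 · (log n)^5 = Θ(n^(log_8 512) · (log n)^5). This is the extended Case 2 of the master theorem (f matches the critical exponent up to log factors), giving T(n) = Θ(n^(log_8 512) · (log n)^(5+1)) = Θ(n^3 · (log n)^6).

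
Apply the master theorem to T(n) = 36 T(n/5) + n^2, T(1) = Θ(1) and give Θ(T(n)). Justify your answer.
T(n) = Θ(n^(log_5 36))

Master theorem: compare f(n) = n^2 to n^(log_5 36) where log_5 36 ≈ 2.227. Since 2 < log_5 36, we have f(n) = O(n^(log_5 36 − ε)) for some ε > 0 — Case 1. Hence T(n) = Θ(n^(log_5 36)).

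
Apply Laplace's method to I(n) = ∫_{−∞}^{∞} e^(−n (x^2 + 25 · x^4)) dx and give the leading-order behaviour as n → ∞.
I(n) ~ sqrt(π/n)

φ(x) = x^2 + 25 · x^4 has its unique global minimum at x* = 0 (since φ'(x) = 2x + 100x^3 = 0 only at x = 0 for real x with both coefficients positive, and φ → ∞ as |x| → ∞). At x* = 0, φ(0) = 0 and φ''(0) = 2. Laplace's method then gives
  I(n) ~ sqrt(2π / (n · φ''(0))) · e^(−n φ(0)) = sqrt(2π / (2n)) = sqrt(π/n).
The 25 · x^4 term contributes only at subleading order (an O(1/n) relative correction).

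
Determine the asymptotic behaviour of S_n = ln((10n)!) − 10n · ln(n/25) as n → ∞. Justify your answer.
S_n ~ 10n · (ln 250 − 1) + O(ln n)

Stirling: ln((10n)!) = 10n ln(10n) − 10n + O(ln n).
  S_n = 10n ln(10n) − 10n − 10n ln(n/25) + O(ln n)
      = 10n ln(10n) − 10n ln n + 10n ln 25 − 10n + O(ln n)
      = 10n ln 10 + 10n ln 25 − 10n + O(ln n)
      = 10n (ln 250 − 1) + O(ln n).
Numerically ln(250) − 1 ≈ 4.5215.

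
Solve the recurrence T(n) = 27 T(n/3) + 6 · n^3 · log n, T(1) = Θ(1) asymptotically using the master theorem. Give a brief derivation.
T(n) = Θ(n^3 · (log n)^2)

Here log_3 27 = 3 and f(n) = 6 · n^3 · log n = Θ(n^(log_3 27) · (log n)^1). This is the extended Case 2 of the master theorem (f matches the critical exponent up to log factors), giving T(n) = Θ(n^(log_3 27) · (log n)^(1+1)) = Θ(n^3 · (log n)^2).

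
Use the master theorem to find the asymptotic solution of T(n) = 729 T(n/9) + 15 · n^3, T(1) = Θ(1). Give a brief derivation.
T(n) = Θ(n^3 log n)

log_9 729 = 3, and f(n) = 15 · n^3 = Θ(n^(log_9 729)). This is Case 2 of the master theorem: T(n) = Θ(f(n) · log n) = Θ(n^3 log n).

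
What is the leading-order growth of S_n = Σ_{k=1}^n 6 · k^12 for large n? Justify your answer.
S_n ~ 6 · n^13 / 13

By integral comparison (Euler-Maclaurin), Σ_{k=1}^n 6 · k^12 = 6 · ∫_0^n x^12 dx + O(n^12) = 6 · n^13/13 + O(n^12). (Equivalently, Faulhaber's formula gives the same leading term.)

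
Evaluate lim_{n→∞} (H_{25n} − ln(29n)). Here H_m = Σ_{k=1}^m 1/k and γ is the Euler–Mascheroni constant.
lim = ln(25/29) + γ

By Euler-Maclaurin, H_m = ln m + γ + O(1/m). So
  H_{25n} − ln(29n) = ln(25n) + γ − ln(29n) + O(1/n)
                       = ln(25/29) + γ + O(1/n).
Hence the limit is ln(25/29) + γ.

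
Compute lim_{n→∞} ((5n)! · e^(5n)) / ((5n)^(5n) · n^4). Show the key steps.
lim = 0

Stirling: (5n)! ~ sqrt(2π·5n) · (5n/e)^(5n). Hence
  (5n)! · e^(5n) / (5n)^(5n) ~ sqrt(2π·5n).
Dividing by n^4: sqrt(2π·5n) / n^4 = sqrt(2π·5) · n^((1−8)/2), so the expression behaves like sqrt(2π·5) · n^((1−8)/2) → 0.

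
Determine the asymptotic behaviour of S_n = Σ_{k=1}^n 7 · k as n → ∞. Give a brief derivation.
S_n ~ 7 · n^2 / 2

By integral comparison (Euler-Maclaurin), Σ_{k=1}^n 7 · k = 7 · ∫_0^n x^1 dx + O(n) = 7 · n^2/2 + O(n). (Equivalently, Faulhaber's formula gives the same leading term.)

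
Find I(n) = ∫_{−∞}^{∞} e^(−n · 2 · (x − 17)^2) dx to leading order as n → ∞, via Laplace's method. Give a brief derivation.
I(n) = sqrt(π/(2n))

Here φ(x) = 2 · (x − 17)^2 has its unique minimum at x* = 17 with φ(x*) = 0 and φ''(x*) = 4. Laplace's method gives
  I(n) ~ e^(−n φ(x*)) · sqrt(2π / (n · φ''(x*))) = sqrt(2π / (4n)) = sqrt(π/(2n)).
This is exact: substituting u = (x − 17)·sqrt(2n) gives I(n) = (1/sqrt(2n)) ∫_{−∞}^{∞} e^(−u^2) du = sqrt(π/(2n)).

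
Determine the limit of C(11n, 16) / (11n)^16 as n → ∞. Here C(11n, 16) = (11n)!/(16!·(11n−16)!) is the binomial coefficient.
lim = 1/16! = 1/20922789888000

With N = 11n → ∞: C(N, 16) / N^16 = [N(N−1)…(N−15)] / (16! · N^16) = (1/16!) · 1 · (1 − 1/(11n)) · … · (1 − 15/(11n)). Each factor → 1 as N → ∞, so the limit is 1/16! = 1/20922789888000.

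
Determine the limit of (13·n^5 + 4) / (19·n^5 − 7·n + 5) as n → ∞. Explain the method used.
lim = 13/19

For large n the leading n^5 terms dominate both numerator and denominator. Dividing top and bottom by n^5, every other term tends to 0, leaving 13/19.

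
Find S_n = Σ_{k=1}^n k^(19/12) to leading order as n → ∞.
S_n ~ (12/31) · n^(31/12)

Integral comparison: Σ_{k=1}^n k^(19/12) = ∫_0^n x^(19/12) dx + O(n^(19/12)). The integral is n^(1 + 19/12) / (1 + 19/12) = n^((19+12)/12) / ((19+12)/12) = (12/31) · n^(31/12).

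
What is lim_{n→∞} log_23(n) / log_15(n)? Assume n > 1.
lim = ln(15) / ln(23) = log_23(15)

Change of base: log_23(n) = ln n / ln 23 and log_15(n) = ln n / ln 15. The ratio is (ln n / ln 23) · (ln 15 / ln n) = ln 15 / ln 23, a constant independent of n. So the limit is ln 15 / ln 23 = log_23(15).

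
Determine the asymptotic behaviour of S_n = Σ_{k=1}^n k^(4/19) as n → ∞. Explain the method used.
S_n ~ (19/23) · n^(23/19)

Integral comparison: Σ_{k=1}^n k^(4/19) = ∫_0^n x^(4/19) dx + O(n^(4/19)). The integral is n^(1 + 4/19) / (1 + 4/19) = n^((4+19)/19) / ((4+19)/19) = (19/23) · n^(23/19).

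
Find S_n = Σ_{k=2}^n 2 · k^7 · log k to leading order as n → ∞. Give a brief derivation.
S_n ~ n^8 log n / 4 − n^8 / 32

By integral comparison, S_n = ∫_1^n 2 · x^7 · log x dx + O(n^7 · log n). For the integral, ∫ x^7 log x dx = n^8 log n / 8 − n^8/64 (integration by parts). Hence S_n ~ n^8 log n / 4 − n^8 / 32.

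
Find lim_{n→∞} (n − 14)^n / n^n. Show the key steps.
lim = e^(−14)

Rewrite as (1 − 14/n)^(n). By the standard limit (1 + x/n)^n → e^x, we have (1 − 14/n)^n → e^(−14), and raising to the 1st power gives e^(−14).
More precisely, ln[(1 − 14/n)^(n)] = n · ln(1 − 14/n) = n · (-14/n + O(1/n^2)) = -14 + O(1/n) → -14.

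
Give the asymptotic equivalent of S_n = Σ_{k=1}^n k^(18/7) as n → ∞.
S_n ~ (7/25) · n^(25/7)

Integral comparison: Σ_{k=1}^n k^(18/7) = ∫_0^n x^(18/7) dx + O(n^(18/7)). The integral is n^(1 + 18/7) / (1 + 18/7) = n^((18+7)/7) / ((18+7)/7) = (7/25) · n^(25/7).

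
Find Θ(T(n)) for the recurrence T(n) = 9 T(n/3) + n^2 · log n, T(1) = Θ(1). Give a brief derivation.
T(n) = Θ(n^2 · (log n)^2)

Here log_3 9 = 2 and f(n) = n^2 · log n = Θ(n^(log_3 9) · (log n)^1). This is the extended Case 2 of the master theorem (f matches the critical exponent up to log factors), giving T(n) = Θ(n^(log_3 9) · (log n)^(1+1)) = Θ(n^2 · (log n)^2).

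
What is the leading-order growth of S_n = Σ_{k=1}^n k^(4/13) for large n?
S_n ~ (13/17) · n^(17/13)

Integral comparison: Σ_{k=1}^n k^(4/13) = ∫_0^n x^(4/13) dx + O(n^(4/13)). The integral is n^(1 + 4/13) / (1 + 4/13) = n^((4+13)/13) / ((4+13)/13) = (13/17) · n^(17/13).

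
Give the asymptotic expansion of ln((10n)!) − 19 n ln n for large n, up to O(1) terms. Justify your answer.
ln((10n)!) − 19 n ln n = −9 n ln n + 10(ln 10 − 1) n + (1/2) ln(2π·10n) + O(1/n)

Stirling: ln((10n)!) = 10n ln(10n) − 10n + (1/2) ln(2π·10n) + O(1/n).
Expand 10n ln(10n) = 10n (ln n + ln 10) = 10n ln n + 10n ln 10.
Subtract 19n ln n: leading term is (10 − 19) n ln n = −9 n ln n. The next term is 10n ln 10 − 10n = 10(ln 10 − 1) n. Then the (1/2) ln(2π·10n) correction.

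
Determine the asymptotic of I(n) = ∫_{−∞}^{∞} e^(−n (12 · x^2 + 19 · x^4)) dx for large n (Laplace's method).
I(n) ~ sqrt(π/(12n))

φ(x) = 12 · x^2 + 19 · x^4 has its unique global minimum at x* = 0 (since φ'(x) = 24x + 76x^3 = 0 only at x = 0 for real x with both coefficients positive, and φ → ∞ as |x| → ∞). At x* = 0, φ(0) = 0 and φ''(0) = 24. Laplace's method then gives
  I(n) ~ sqrt(2π / (n · φ''(0))) · e^(−n φ(0)) = sqrt(2π / (24n)) = sqrt(π/(12n)).
The 19 · x^4 term contributes only at subleading order (an O(1/n) relative correction).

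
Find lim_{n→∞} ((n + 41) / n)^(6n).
lim = e^246

Rewrite as (1 + 41/n)^(6n). By the standard limit (1 + x/n)^n → e^x, we have (1 + 41/n)^n → e^41, and raising to the 6th power gives e^246.
More precisely, ln[(1 + 41/n)^(6n)] = 6n · ln(1 + 41/n) = 6n · (41/n + O(1/n^2)) = 246 + O(1/n) → 246.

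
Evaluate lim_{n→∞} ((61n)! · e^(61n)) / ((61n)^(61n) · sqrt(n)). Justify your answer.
lim = sqrt(2π·61)

Stirling: (61n)! ~ sqrt(2π·61n) · (61n/e)^(61n). Hence
  (61n)! · e^(61n) / (61n)^(61n) ~ sqrt(2π·61n).
Dividing by sqrt(n): sqrt(2π·61n) / sqrt(n) = sqrt(2π·61) · n^((1−1)/2), so the limit is sqrt(2π·61).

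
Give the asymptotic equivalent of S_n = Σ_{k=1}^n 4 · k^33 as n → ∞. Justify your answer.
S_n ~ 2 · n^34 / 17

By integral comparison (Euler-Maclaurin), Σ_{k=1}^n 4 · k^33 = 4 · ∫_0^n x^33 dx + O(n^33) = 4 · n^34/34 = 2 · n^34 / 17 + O(n^33). (Equivalently, Faulhaber's formula gives the same leading term.)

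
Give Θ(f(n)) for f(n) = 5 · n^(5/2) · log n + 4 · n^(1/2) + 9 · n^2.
f(n) ∈ Θ(n^(5/2) · log n)

Compare the terms by growth order. For large n, n^a · (log n)^b dominates n^a' · (log n)^b' iff a > a', or (a = a' and b > b'). Ranking the 3 terms shows the dominant one is 5 · n^(5/2) · log n. Hence f(n) ∈ Θ(n^(5/2) · log n).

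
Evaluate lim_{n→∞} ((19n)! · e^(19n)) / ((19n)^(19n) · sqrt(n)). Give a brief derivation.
lim = sqrt(2π·19)

Stirling: (19n)! ~ sqrt(2π·19n) · (19n/e)^(19n). Hence
  (19n)! · e^(19n) / (19n)^(19n) ~ sqrt(2π·19n).
Dividing by sqrt(n): sqrt(2π·19n) / sqrt(n) = sqrt(2π·19) · n^((1−1)/2), so the limit is sqrt(2π·19).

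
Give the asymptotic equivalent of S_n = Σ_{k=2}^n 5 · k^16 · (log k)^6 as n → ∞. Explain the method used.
S_n ~ 5 · n^17 · (log n)^6 / 17

By integral comparison, S_n = ∫_1^n 5 · x^16 · (log x)^6 dx + O(n^16 · (log n)^6). For the integral, the leading term of ∫_1^n x^16 (log x)^6 dx is n^17/17 · (log n)^6 (by repeated integration by parts; each step lowers the log-exponent and produces a relatively O(1/log n) correction). Hence S_n ~ 5 · n^17 · (log n)^6 / 17.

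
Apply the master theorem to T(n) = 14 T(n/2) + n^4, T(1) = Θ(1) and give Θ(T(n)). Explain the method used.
T(n) = Θ(n^4)

log_2 14 ≈ 3.807. f(n) = n^4 dominates n^(log_2 14) since 4 > 3.807, and the regularity condition a·f(n/b) = 14·(n/2)^4 = (14/16)·n^4 ≤ c·f(n) holds with c = 14/16 ≈ 0.875 < 1. So this is Case 3: T(n) = Θ(f(n)) = Θ(n^4).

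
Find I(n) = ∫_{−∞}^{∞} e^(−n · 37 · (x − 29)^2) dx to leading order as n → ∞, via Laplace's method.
I(n) = sqrt(π/(37n))

Here φ(x) = 37 · (x − 29)^2 has its unique minimum at x* = 29 with φ(x*) = 0 and φ''(x*) = 74. Laplace's method gives
  I(n) ~ e^(−n φ(x*)) · sqrt(2π / (n · φ''(x*))) = sqrt(2π / (74n)) = sqrt(π/(37n)).
This is exact: substituting u = (x − 29)·sqrt(37n) gives I(n) = (1/sqrt(37n)) ∫_{−∞}^{∞} e^(−u^2) du = sqrt(π/(37n)).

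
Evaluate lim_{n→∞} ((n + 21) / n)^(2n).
lim = e^42

Rewrite as (1 + 21/n)^(2n). By the standard limit (1 + x/n)^n → e^x, we have (1 + 21/n)^n → e^21, and raising to the 2nd power gives e^42.
More precisely, ln[(1 + 21/n)^(2n)] = 2n · ln(1 + 21/n) = 2n · (21/n + O(1/n^2)) = 42 + O(1/n) → 42.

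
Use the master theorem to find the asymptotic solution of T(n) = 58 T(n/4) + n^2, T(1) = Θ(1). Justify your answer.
T(n) = Θ(n^(log_4 58))

Master theorem: compare f(n) = n^2 to n^(log_4 58) where log_4 58 ≈ 2.929. Since 2 < log_4 58, we have f(n) = O(n^(log_4 58 − ε)) for some ε > 0 — Case 1. Hence T(n) = Θ(n^(log_4 58)).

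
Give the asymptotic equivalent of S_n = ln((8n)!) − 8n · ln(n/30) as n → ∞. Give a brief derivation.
S_n ~ 8n · (ln 240 − 1) + O(ln n)

Stirling: ln((8n)!) = 8n ln(8n) − 8n + O(ln n).
  S_n = 8n ln(8n) − 8n − 8n ln(n/30) + O(ln n)
      = 8n ln(8n) − 8n ln n + 8n ln 30 − 8n + O(ln n)
      = 8n ln 8 + 8n ln 30 − 8n + O(ln n)
      = 8n (ln 240 − 1) + O(ln n).
Numerically ln(240) − 1 ≈ 4.4806.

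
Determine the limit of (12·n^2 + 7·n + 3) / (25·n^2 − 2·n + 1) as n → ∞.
lim = 12/25

For large n the leading n^2 terms dominate both numerator and denominator. Dividing top and bottom by n^2, every other term tends to 0, leaving 12/25.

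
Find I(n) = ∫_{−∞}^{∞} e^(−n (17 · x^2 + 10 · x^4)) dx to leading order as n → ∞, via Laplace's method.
I(n) ~ sqrt(π/(17n))

φ(x) = 17 · x^2 + 10 · x^4 has its unique global minimum at x* = 0 (since φ'(x) = 34x + 40x^3 = 0 only at x = 0 for real x with both coefficients positive, and φ → ∞ as |x| → ∞). At x* = 0, φ(0) = 0 and φ''(0) = 34. Laplace's method then gives
  I(n) ~ sqrt(2π / (n · φ''(0))) · e^(−n φ(0)) = sqrt(2π / (34n)) = sqrt(π/(17n)).
The 10 · x^4 term contributes only at subleading order (an O(1/n) relative correction).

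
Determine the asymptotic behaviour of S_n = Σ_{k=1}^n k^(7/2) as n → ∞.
S_n ~ (2/9) · n^(9/2)

Integral comparison: Σ_{k=1}^n k^(7/2) = ∫_0^n x^(7/2) dx + O(n^(7/2)). The integral is n^(1 + 7/2) / (1 + 7/2) = n^((7+2)/2) / ((7+2)/2) = (2/9) · n^(9/2).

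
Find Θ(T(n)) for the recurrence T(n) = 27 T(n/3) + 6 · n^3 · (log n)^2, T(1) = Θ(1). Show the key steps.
T(n) = Θ(n^3 · (log n)^3)

Here log_3 27 = 3 and f(n) = 6 · n^3 · (log n)^2 = Θ(n^(log_3 27) · (log n)^2). This is the extended Case 2 of the master theorem (f matches the critical exponent up to log factors), giving T(n) = Θ(n^(log_3 27) · (log n)^(2+1)) = Θ(n^3 · (log n)^3).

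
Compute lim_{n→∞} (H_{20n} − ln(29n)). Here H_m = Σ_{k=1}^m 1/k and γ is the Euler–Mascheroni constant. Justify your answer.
lim = ln(20/29) + γ

By Euler-Maclaurin, H_m = ln m + γ + O(1/m). So
  H_{20n} − ln(29n) = ln(20n) + γ − ln(29n) + O(1/n)
                       = ln(20/29) + γ + O(1/n).
Hence the limit is ln(20/29) + γ.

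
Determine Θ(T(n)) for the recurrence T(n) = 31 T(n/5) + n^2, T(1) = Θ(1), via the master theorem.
T(n) = Θ(n^(log_5 31))

Master theorem: compare f(n) = n^2 to n^(log_5 31) where log_5 31 ≈ 2.134. Since 2 < log_5 31, we have f(n) = O(n^(log_5 31 − ε)) for some ε > 0 — Case 1. Hence T(n) = Θ(n^(log_5 31)).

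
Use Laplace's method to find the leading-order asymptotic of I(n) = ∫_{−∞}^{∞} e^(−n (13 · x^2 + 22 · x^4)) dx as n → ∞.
I(n) ~ sqrt(π/(13n))

φ(x) = 13 · x^2 + 22 · x^4 has its unique global minimum at x* = 0 (since φ'(x) = 26x + 88x^3 = 0 only at x = 0 for real x with both coefficients positive, and φ → ∞ as |x| → ∞). At x* = 0, φ(0) = 0 and φ''(0) = 26. Laplace's method then gives
  I(n) ~ sqrt(2π / (n · φ''(0))) · e^(−n φ(0)) = sqrt(2π / (26n)) = sqrt(π/(13n)).
The 22 · x^4 term contributes only at subleading order (an O(1/n) relative correction).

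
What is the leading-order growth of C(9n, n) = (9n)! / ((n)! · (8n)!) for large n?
C(9n, n) ~ (387420489/16777216)^(n) · sqrt(9/(16π·n))

Write N = n. Apply Stirling to each factorial:
  (9N)! ~ sqrt(2π·9N) · (9N/e)^(9N),
  N! ~ sqrt(2π N) · (N/e)^N,
  (8N)! ~ sqrt(2π·8N) · (8N/e)^(8N).
The exponential factors combine to (9N)^(9N) / (N^N · (8N)^(8N)) = 9^(9N)/8^(8N) = (9^9/8^8)^N = (387420489/16777216)^N.
The square-root prefactors combine to sqrt(2π·9N) / (sqrt(2π N)·sqrt(2π·8N)) = sqrt(9 / (2π·8·N)) = sqrt(9/(16π·n)).
Substituting N = n: C(9n, n) ~ (387420489/16777216)^(n) · sqrt(9/(16π·n)).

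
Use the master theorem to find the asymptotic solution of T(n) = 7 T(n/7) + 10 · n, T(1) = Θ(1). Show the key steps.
T(n) = Θ(n log n)

log_7 7 = 1, and f(n) = 10 · n = Θ(n^(log_7 7)). This is Case 2 of the master theorem: T(n) = Θ(f(n) · log n) = Θ(n log n).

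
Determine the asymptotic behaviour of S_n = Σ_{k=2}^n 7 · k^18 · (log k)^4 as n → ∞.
S_n ~ 7 · n^19 · (log n)^4 / 19

By integral comparison, S_n = ∫_1^n 7 · x^18 · (log x)^4 dx + O(n^18 · (log n)^4). For the integral, the leading term of ∫_1^n x^18 (log x)^4 dx is n^19/19 · (log n)^4 (by repeated integration by parts; each step lowers the log-exponent and produces a relatively O(1/log n) correction). Hence S_n ~ 7 · n^19 · (log n)^4 / 19.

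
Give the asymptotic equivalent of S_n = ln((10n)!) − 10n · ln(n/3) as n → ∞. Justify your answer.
S_n ~ 10n · (ln 30 − 1) + O(ln n)

Stirling: ln((10n)!) = 10n ln(10n) − 10n + O(ln n).
  S_n = 10n ln(10n) − 10n − 10n ln(n/3) + O(ln n)
      = 10n ln(10n) − 10n ln n + 10n ln 3 − 10n + O(ln n)
      = 10n ln 10 + 10n ln 3 − 10n + O(ln n)
      = 10n (ln 30 − 1) + O(ln n).
Numerically ln(30) − 1 ≈ 2.4012.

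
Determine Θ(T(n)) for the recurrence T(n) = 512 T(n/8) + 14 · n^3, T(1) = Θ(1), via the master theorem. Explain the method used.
T(n) = Θ(n^3 log n)

log_8 512 = 3, and f(n) = 14 · n^3 = Θ(n^(log_8 512)). This is Case 2 of the master theorem: T(n) = Θ(f(n) · log n) = Θ(n^3 log n).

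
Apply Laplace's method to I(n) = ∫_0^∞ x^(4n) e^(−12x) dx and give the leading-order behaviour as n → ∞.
I(n) ~ (sqrt(2π·4n) / 12) · (4n/(12e))^(4n)

Write the integrand as exp(4n ln x − 12x) and set f(x) = 4n ln x − 12x. Then f'(x) = 4n/x − 12 = 0 at x* = 4n/12, and f''(x*) = −4n/x*^2 = −12^2/(4n). Laplace's method (interior maximum) gives
  I(n) ~ e^(f(x*)) · sqrt(2π / |f''(x*)|)
        = exp(4n ln(4n/12) − 4n) · sqrt(2π · 4n / 12^2)
        = (4n/12)^(4n) e^(−4n) · sqrt(2π·4n) / 12
        = (sqrt(2π·4n) / 12) · (4n/(12e))^(4n).
This matches Γ(4n+1)/12^(4n+1) with Stirling applied to Γ.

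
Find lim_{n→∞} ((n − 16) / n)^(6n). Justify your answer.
lim = e^(−96)

Rewrite as (1 − 16/n)^(6n). By the standard limit (1 + x/n)^n → e^x, we have (1 − 16/n)^n → e^(−16), and raising to the 6th power gives e^(−96).
More precisely, ln[(1 − 16/n)^(6n)] = 6n · ln(1 − 16/n) = 6n · (-16/n + O(1/n^2)) = -96 + O(1/n) → -96.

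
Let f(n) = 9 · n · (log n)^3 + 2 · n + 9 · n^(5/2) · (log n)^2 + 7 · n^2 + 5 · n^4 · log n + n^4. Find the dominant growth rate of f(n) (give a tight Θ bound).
f(n) ∈ Θ(n^4 · log n)

Compare the terms by growth order. For large n, n^a · (log n)^b dominates n^a' · (log n)^b' iff a > a', or (a = a' and b > b'). Ranking the 6 terms shows the dominant one is 5 · n^4 · log n. Hence f(n) ∈ Θ(n^4 · log n).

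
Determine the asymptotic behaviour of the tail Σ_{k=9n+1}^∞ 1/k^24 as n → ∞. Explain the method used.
Σ_{k>9n} 1/k^24 ~ 1/(23 · (9n)^23)

Compare to the integral: ∫_{9n}^∞ x^(−24) dx = [−x^(−23)/23]_{9n}^∞ = 1/((24−1)·(9n)^23). Euler-Maclaurin then gives
  Σ_{k>9n} 1/k^24 = ∫_{9n}^∞ dx/x^24 − 1/(2·(9n)^24) + O(1/(9n)^25).
(Equivalently this is ζ(24) − Σ_{k≤9n} 1/k^24.)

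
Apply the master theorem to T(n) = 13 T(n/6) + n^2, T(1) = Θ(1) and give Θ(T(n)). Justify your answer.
T(n) = Θ(n^2)

log_6 13 ≈ 1.432. f(n) = n^2 dominates n^(log_6 13) since 2 > 1.432, and the regularity condition a·f(n/b) = 13·(n/6)^2 = (13/36)·n^2 ≤ c·f(n) holds with c = 13/36 ≈ 0.361 < 1. So this is Case 3: T(n) = Θ(f(n)) = Θ(n^2).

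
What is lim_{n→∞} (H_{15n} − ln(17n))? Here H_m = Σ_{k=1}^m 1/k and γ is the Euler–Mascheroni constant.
lim = ln(15/17) + γ

By Euler-Maclaurin, H_m = ln m + γ + O(1/m). So
  H_{15n} − ln(17n) = ln(15n) + γ − ln(17n) + O(1/n)
                       = ln(15/17) + γ + O(1/n).
Hence the limit is ln(15/17) + γ.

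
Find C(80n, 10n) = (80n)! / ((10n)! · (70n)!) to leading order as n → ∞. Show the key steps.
C(80n, 10n) ~ (16777216/823543)^(10n) · sqrt(4/(7π·10n))

Write N = 10n. Apply Stirling to each factorial:
  (8N)! ~ sqrt(2π·8N) · (8N/e)^(8N),
  N! ~ sqrt(2π N) · (N/e)^N,
  (7N)! ~ sqrt(2π·7N) · (7N/e)^(7N).
The exponential factors combine to (8N)^(8N) / (N^N · (7N)^(7N)) = 8^(8N)/7^(7N) = (8^8/7^7)^N = (16777216/823543)^N.
The square-root prefactors combine to sqrt(2π·8N) / (sqrt(2π N)·sqrt(2π·7N)) = sqrt(8 / (2π·7·N)) = sqrt(4/(7π·10n)).
Substituting N = 10n: C(80n, 10n) ~ (16777216/823543)^(10n) · sqrt(4/(7π·10n)).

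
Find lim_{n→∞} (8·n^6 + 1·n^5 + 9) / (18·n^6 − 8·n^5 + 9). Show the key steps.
lim = 8/18 = 4/9

For large n the leading n^6 terms dominate both numerator and denominator. Dividing top and bottom by n^6, every other term tends to 0, leaving 8/18 = 4/9.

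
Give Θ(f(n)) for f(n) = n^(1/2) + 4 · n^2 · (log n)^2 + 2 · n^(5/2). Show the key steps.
f(n) ∈ Θ(n^(5/2))

Compare the terms by growth order. For large n, n^a · (log n)^b dominates n^a' · (log n)^b' iff a > a', or (a = a' and b > b'). Ranking the 3 terms shows the dominant one is 2 · n^(5/2). Hence f(n) ∈ Θ(n^(5/2)).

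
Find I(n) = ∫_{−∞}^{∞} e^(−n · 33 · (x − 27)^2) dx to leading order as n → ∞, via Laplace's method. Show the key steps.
I(n) = sqrt(π/(33n))

Here φ(x) = 33 · (x − 27)^2 has its unique minimum at x* = 27 with φ(x*) = 0 and φ''(x*) = 66. Laplace's method gives
  I(n) ~ e^(−n φ(x*)) · sqrt(2π / (n · φ''(x*))) = sqrt(2π / (66n)) = sqrt(π/(33n)).
This is exact: substituting u = (x − 27)·sqrt(33n) gives I(n) = (1/sqrt(33n)) ∫_{−∞}^{∞} e^(−u^2) du = sqrt(π/(33n)).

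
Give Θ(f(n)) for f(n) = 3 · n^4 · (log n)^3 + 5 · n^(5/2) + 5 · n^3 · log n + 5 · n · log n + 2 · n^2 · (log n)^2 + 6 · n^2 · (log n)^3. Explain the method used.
f(n) ∈ Θ(n^4 · (log n)^3)

Compare the terms by growth order. For large n, n^a · (log n)^b dominates n^a' · (log n)^b' iff a > a', or (a = a' and b > b'). Ranking the 6 terms shows the dominant one is 3 · n^4 · (log n)^3. Hence f(n) ∈ Θ(n^4 · (log n)^3).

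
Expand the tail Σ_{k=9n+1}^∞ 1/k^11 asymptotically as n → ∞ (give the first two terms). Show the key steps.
Σ_{k>9n} 1/k^11 = 1/(10 · (9n)^10) − 1/(2 · (9n)^11) + O(1/(9n)^12)

Compare to the integral: ∫_{9n}^∞ x^(−11) dx = [−x^(−10)/10]_{9n}^∞ = 1/((11−1)·(9n)^10). The Euler-Maclaurin correction adds −f(9n)/2 = −1/(2·(9n)^11). Euler-Maclaurin then gives
  Σ_{k>9n} 1/k^11 = ∫_{9n}^∞ dx/x^11 − 1/(2·(9n)^11) + O(1/(9n)^12).
(Equivalently this is ζ(11) − Σ_{k≤9n} 1/k^11.)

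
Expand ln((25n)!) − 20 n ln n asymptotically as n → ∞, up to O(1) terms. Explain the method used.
ln((25n)!) − 20 n ln n = 5 n ln n + 25(ln 25 − 1) n + (1/2) ln(2π·25n) + O(1/n)

Stirling: ln((25n)!) = 25n ln(25n) − 25n + (1/2) ln(2π·25n) + O(1/n).
Expand 25n ln(25n) = 25n (ln n + ln 25) = 25n ln n + 25n ln 25.
Subtract 20n ln n: leading term is (25 − 20) n ln n = 5 n ln n. The next term is 25n ln 25 − 25n = 25(ln 25 − 1) n. Then the (1/2) ln(2π·25n) correction.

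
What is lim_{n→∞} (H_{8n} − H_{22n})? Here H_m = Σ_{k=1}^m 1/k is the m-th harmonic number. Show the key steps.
lim = ln(8/22) = ln(4/11)

Euler-Maclaurin gives H_m = ln m + γ + 1/(2m) + O(1/m^2). The γ and O(1/m) terms cancel in the difference:
  H_{8n} − H_{22n} = ln(8n) − ln(22n) + O(1/n) = ln(8/22) + O(1/n).
Hence the limit is ln(8/22) = ln(4/11).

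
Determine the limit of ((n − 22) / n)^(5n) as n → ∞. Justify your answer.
lim = e^(−110)

Rewrite as (1 − 22/n)^(5n). By the standard limit (1 + x/n)^n → e^x, we have (1 − 22/n)^n → e^(−22), and raising to the 5th power gives e^(−110).
More precisely, ln[(1 − 22/n)^(5n)] = 5n · ln(1 − 22/n) = 5n · (-22/n + O(1/n^2)) = -110 + O(1/n) → -110.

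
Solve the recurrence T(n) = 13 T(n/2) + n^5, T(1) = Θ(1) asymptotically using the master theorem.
T(n) = Θ(n^5)

log_2 13 ≈ 3.700. f(n) = n^5 dominates n^(log_2 13) since 5 > 3.700, and the regularity condition a·f(n/b) = 13·(n/2)^5 = (13/32)·n^5 ≤ c·f(n) holds with c = 13/32 ≈ 0.406 < 1. So this is Case 3: T(n) = Θ(f(n)) = Θ(n^5).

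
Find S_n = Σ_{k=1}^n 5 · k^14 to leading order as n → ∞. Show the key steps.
S_n ~ n^15 / 3

By integral comparison (Euler-Maclaurin), Σ_{k=1}^n 5 · k^14 = 5 · ∫_0^n x^14 dx + O(n^14) = 5 · n^15/15 = n^15 / 3 + O(n^14). (Equivalently, Faulhaber's formula gives the same leading term.)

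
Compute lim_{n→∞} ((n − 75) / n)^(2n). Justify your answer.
lim = e^(−150)

Rewrite as (1 − 75/n)^(2n). By the standard limit (1 + x/n)^n → e^x, we have (1 − 75/n)^n → e^(−75), and raising to the 2nd power gives e^(−150).
More precisely, ln[(1 − 75/n)^(2n)] = 2n · ln(1 − 75/n) = 2n · (-75/n + O(1/n^2)) = -150 + O(1/n) → -150.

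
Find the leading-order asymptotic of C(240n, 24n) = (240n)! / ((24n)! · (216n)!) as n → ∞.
C(240n, 24n) ~ (10000000000/387420489)^(24n) · sqrt(5/(9π·24n))

Write N = 24n. Apply Stirling to each factorial:
  (10N)! ~ sqrt(2π·10N) · (10N/e)^(10N),
  N! ~ sqrt(2π N) · (N/e)^N,
  (9N)! ~ sqrt(2π·9N) · (9N/e)^(9N).
The exponential factors combine to (10N)^(10N) / (N^N · (9N)^(9N)) = 10^(10N)/9^(9N) = (10^10/9^9)^N = (10000000000/387420489)^N.
The square-root prefactors combine to sqrt(2π·10N) / (sqrt(2π N)·sqrt(2π·9N)) = sqrt(10 / (2π·9·N)) = sqrt(5/(9π·24n)).
Substituting N = 24n: C(240n, 24n) ~ (10000000000/387420489)^(24n) · sqrt(5/(9π·24n)).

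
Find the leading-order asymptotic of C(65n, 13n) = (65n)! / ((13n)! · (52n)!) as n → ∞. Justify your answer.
C(65n, 13n) ~ (3125/256)^(13n) · sqrt(5/(8π·13n))

Write N = 13n. Apply Stirling to each factorial:
  (5N)! ~ sqrt(2π·5N) · (5N/e)^(5N),
  N! ~ sqrt(2π N) · (N/e)^N,
  (4N)! ~ sqrt(2π·4N) · (4N/e)^(4N).
The exponential factors combine to (5N)^(5N) / (N^N · (4N)^(4N)) = 5^(5N)/4^(4N) = (5^5/4^4)^N = (3125/256)^N.
The square-root prefactors combine to sqrt(2π·5N) / (sqrt(2π N)·sqrt(2π·4N)) = sqrt(5 / (2π·4·N)) = sqrt(5/(8π·13n)).
Substituting N = 13n: C(65n, 13n) ~ (3125/256)^(13n) · sqrt(5/(8π·13n)).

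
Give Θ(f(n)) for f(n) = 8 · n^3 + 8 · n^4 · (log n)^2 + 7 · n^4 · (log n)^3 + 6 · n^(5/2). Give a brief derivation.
f(n) ∈ Θ(n^4 · (log n)^3)

Compare the terms by growth order. For large n, n^a · (log n)^b dominates n^a' · (log n)^b' iff a > a', or (a = a' and b > b'). Ranking the 4 terms shows the dominant one is 7 · n^4 · (log n)^3. Hence f(n) ∈ Θ(n^4 · (log n)^3).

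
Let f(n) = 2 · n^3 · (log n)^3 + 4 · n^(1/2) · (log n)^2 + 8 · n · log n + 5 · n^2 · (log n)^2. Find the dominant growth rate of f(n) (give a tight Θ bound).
f(n) ∈ Θ(n^3 · (log n)^3)

Compare the terms by growth order. For large n, n^a · (log n)^b dominates n^a' · (log n)^b' iff a > a', or (a = a' and b > b'). Ranking the 4 terms shows the dominant one is 2 · n^3 · (log n)^3. Hence f(n) ∈ Θ(n^3 · (log n)^3).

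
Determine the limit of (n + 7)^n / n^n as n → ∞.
lim = e^7

Rewrite as (1 + 7/n)^(n). By the standard limit (1 + x/n)^n → e^x, we have (1 + 7/n)^n → e^7, and raising to the 1st power gives e^7.
More precisely, ln[(1 + 7/n)^(n)] = n · ln(1 + 7/n) = n · (7/n + O(1/n^2)) = 7 + O(1/n) → 7.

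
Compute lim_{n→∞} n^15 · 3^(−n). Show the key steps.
lim = 0

Exponentials with base > 1 dominate every fixed polynomial: for any fixed c, n^c / 3^n → 0 as n → ∞ (e.g. by the ratio test, or by writing 3^n = e^(n ln 3) and noting e^(n ln 3) / n^c → ∞). Hence n^15 · 3^(−n) = n^15 / 3^n → 0.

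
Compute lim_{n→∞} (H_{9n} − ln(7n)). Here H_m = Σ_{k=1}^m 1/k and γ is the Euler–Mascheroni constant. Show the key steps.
lim = ln(9/7) + γ

By Euler-Maclaurin, H_m = ln m + γ + O(1/m). So
  H_{9n} − ln(7n) = ln(9n) + γ − ln(7n) + O(1/n)
                       = ln(9/7) + γ + O(1/n).
Hence the limit is ln(9/7) + γ.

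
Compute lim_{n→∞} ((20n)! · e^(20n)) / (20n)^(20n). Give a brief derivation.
lim = ∞

Stirling: (20n)! ~ sqrt(2π·20n) · (20n/e)^(20n). Hence
  (20n)! · e^(20n) / (20n)^(20n) ~ sqrt(2π·20n) = sqrt(2π·20) · sqrt(n) → ∞.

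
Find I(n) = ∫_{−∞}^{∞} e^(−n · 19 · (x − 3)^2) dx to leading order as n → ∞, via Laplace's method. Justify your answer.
I(n) = sqrt(π/(19n))

Here φ(x) = 19 · (x − 3)^2 has its unique minimum at x* = 3 with φ(x*) = 0 and φ''(x*) = 38. Laplace's method gives
  I(n) ~ e^(−n φ(x*)) · sqrt(2π / (n · φ''(x*))) = sqrt(2π / (38n)) = sqrt(π/(19n)).
This is exact: substituting u = (x − 3)·sqrt(19n) gives I(n) = (1/sqrt(19n)) ∫_{−∞}^{∞} e^(−u^2) du = sqrt(π/(19n)).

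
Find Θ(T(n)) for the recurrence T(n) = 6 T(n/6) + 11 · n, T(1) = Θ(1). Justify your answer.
T(n) = Θ(n log n)

log_6 6 = 1, and f(n) = 11 · n = Θ(n^(log_6 6)). This is Case 2 of the master theorem: T(n) = Θ(f(n) · log n) = Θ(n log n).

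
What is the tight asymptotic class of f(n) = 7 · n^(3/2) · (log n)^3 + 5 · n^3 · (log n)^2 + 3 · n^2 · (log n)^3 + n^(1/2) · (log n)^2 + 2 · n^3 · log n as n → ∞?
f(n) ∈ Θ(n^3 · (log n)^2)

Compare the terms by growth order. For large n, n^a · (log n)^b dominates n^a' · (log n)^b' iff a > a', or (a = a' and b > b'). Ranking the 5 terms shows the dominant one is 5 · n^3 · (log n)^2. Hence f(n) ∈ Θ(n^3 · (log n)^2).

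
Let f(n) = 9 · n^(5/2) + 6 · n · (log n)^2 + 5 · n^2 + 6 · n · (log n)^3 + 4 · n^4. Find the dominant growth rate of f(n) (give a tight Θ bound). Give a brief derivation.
f(n) ∈ Θ(n^4)

Compare the terms by growth order. For large n, n^a · (log n)^b dominates n^a' · (log n)^b' iff a > a', or (a = a' and b > b'). Ranking the 5 terms shows the dominant one is 4 · n^4. Hence f(n) ∈ Θ(n^4).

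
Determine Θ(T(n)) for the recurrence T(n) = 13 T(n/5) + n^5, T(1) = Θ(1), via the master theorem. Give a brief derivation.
T(n) = Θ(n^5)

log_5 13 ≈ 1.594. f(n) = n^5 dominates n^(log_5 13) since 5 > 1.594, and the regularity condition a·f(n/b) = 13·(n/5)^5 = (13/3125)·n^5 ≤ c·f(n) holds with c = 13/3125 ≈ 0.00416 < 1. So this is Case 3: T(n) = Θ(f(n)) = Θ(n^5).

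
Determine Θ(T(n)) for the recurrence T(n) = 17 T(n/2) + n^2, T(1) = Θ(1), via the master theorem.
T(n) = Θ(n^(log_2 17))

Master theorem: compare f(n) = n^2 to n^(log_2 17) where log_2 17 ≈ 4.087. Since 2 < log_2 17, we have f(n) = O(n^(log_2 17 − ε)) for some ε > 0 — Case 1. Hence T(n) = Θ(n^(log_2 17)).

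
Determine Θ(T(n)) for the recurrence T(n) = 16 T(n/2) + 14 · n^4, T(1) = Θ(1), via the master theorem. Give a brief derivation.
T(n) = Θ(n^4 log n)

log_2 16 = 4, and f(n) = 14 · n^4 = Θ(n^(log_2 16)). This is Case 2 of the master theorem: T(n) = Θ(f(n) · log n) = Θ(n^4 log n).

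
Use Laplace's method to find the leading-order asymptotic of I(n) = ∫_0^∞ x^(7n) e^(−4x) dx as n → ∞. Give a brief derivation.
I(n) ~ (sqrt(2π·7n) / 4) · (7n/(4e))^(7n)

Write the integrand as exp(7n ln x − 4x) and set f(x) = 7n ln x − 4x. Then f'(x) = 7n/x − 4 = 0 at x* = 7n/4, and f''(x*) = −7n/x*^2 = −4^2/(7n). Laplace's method (interior maximum) gives
  I(n) ~ e^(f(x*)) · sqrt(2π / |f''(x*)|)
        = exp(7n ln(7n/4) − 7n) · sqrt(2π · 7n / 4^2)
        = (7n/4)^(7n) e^(−7n) · sqrt(2π·7n) / 4
        = (sqrt(2π·7n) / 4) · (7n/(4e))^(7n).
This matches Γ(7n+1)/4^(7n+1) with Stirling applied to Γ.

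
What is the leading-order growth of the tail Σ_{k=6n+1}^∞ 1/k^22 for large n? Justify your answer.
Σ_{k>6n} 1/k^22 ~ 1/(21 · (6n)^21)

Compare to the integral: ∫_{6n}^∞ x^(−22) dx = [−x^(−21)/21]_{6n}^∞ = 1/((22−1)·(6n)^21). Euler-Maclaurin then gives
  Σ_{k>6n} 1/k^22 = ∫_{6n}^∞ dx/x^22 − 1/(2·(6n)^22) + O(1/(6n)^23).
(Equivalently this is ζ(22) − Σ_{k≤6n} 1/k^22.)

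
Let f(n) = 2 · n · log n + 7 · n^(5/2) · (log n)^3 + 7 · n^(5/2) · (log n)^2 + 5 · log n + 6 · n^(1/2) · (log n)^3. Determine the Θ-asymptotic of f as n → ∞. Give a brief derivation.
f(n) ∈ Θ(n^(5/2) · (log n)^3)

Compare the terms by growth order. For large n, n^a · (log n)^b dominates n^a' · (log n)^b' iff a > a', or (a = a' and b > b'). Ranking the 5 terms shows the dominant one is 7 · n^(5/2) · (log n)^3. Hence f(n) ∈ Θ(n^(5/2) · (log n)^3).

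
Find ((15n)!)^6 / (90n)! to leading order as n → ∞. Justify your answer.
((15n)!)^6/(90n)! ~ ((2π·15n)^(5/2) / sqrt(6)) · 6^(−6·15n)  →  0

Write N = 15n. Stirling: N! ~ sqrt(2π N)(N/e)^N and (6N)! ~ sqrt(2π·6N)·(6N/e)^(6N).
  (N!)^6/(6N)! ~ (2π N)^(6/2) (N/e)^(6N) / [sqrt(2π·6N) (6N/e)^(6N)]
     = (2π N)^(6/2) / sqrt(2π·6N) · (N/(6N))^(6N)
     = (2π N)^((6−1)/2) / sqrt(6) · 6^(−6N).
Since 6^6 > 1, the factor 6^(−6N) decays exponentially, so the ratio → 0. Substituting N = 15n gives the stated form.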